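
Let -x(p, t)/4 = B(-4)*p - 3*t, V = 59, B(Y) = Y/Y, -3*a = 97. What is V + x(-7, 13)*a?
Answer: -17671/3 ≈ -5890.3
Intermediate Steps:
a = -97/3 (a = -⅓*97 = -97/3 ≈ -32.333)
B(Y) = 1
x(p, t) = -4*p + 12*t (x(p, t) = -4*(1*p - 3*t) = -4*(p - 3*t) = -4*p + 12*t)
V + x(-7, 13)*a = 59 + (-4*(-7) + 12*13)*(-97/3) = 59 + (28 + 156)*(-97/3) = 59 + 184*(-97/3) = 59 - 17848/3 = -17671/3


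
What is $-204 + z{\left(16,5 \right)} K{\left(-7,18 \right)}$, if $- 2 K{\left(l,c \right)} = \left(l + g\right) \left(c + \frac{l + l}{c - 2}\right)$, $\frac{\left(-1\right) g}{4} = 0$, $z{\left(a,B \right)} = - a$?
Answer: $-1163$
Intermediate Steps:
$g = 0$ ($g = \left(-4\right) 0 = 0$)
$K{\left(l,c \right)} = - \frac{l \left(c + \frac{2 l}{-2 + c}\right)}{2}$ ($K{\left(l,c \right)} = - \frac{\left(l + 0\right) \left(c + \frac{l + l}{c - 2}\right)}{2} = - \frac{l \left(c + \frac{2 l}{-2 + c}\right)}{2}$)
$-204 + z{\left(16,5 \right)} K{\left(-7,18 \right)} = -204 + \left(-1\right) 16 \cdot \frac{1}{2} \left(-7\right) \frac{1}{-2 + 18} \left(- 18^{2} - -14 + 2 \cdot 18\right) = -204 - 16 \cdot \frac{1}{2} \left(-7\right) \frac{1}{16} \left(\left(-1\right) 324 + 14 + 36\right) = -204 - 16 \cdot \frac{1}{2} \left(-7\right) \frac{1}{16} \left(-324 + 14 + 36\right) = -204 - 16 \cdot \frac{1}{2} \left(-7\right) \frac{1}{16} \left(-274\right) = -204 - 959 = -1163$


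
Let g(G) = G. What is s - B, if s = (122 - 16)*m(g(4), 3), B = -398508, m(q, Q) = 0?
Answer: 398508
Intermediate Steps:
s = 0 (s = (122 - 16)*0 = 106*0 = 0)
s - B = 0 - 1*(-398508) = 0 + 398508 = 398508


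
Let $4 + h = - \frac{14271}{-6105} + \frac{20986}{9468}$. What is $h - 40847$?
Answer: $- \frac{393501997297}{9633690} \approx -40846.0$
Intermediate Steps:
$h = \frac{5338133}{9633690}$ ($h = -4 + \left(- \frac{14271}{-6105} + \frac{20986}{9468}\right) = -4 + \left(\left(-14271\right) \left(- \frac{1}{6105}\right) + 20986 \cdot \frac{1}{9468}\right) = -4 + \left(\frac{4757}{2035} + \frac{10493}{4734}\right) = -4 + \frac{43872893}{9633690} = \frac{5338133}{9633690} \approx 0.55411$)
$h - 40847 = \frac{5338133}{9633690} - 40847 = - \frac{393501997297}{9633690}$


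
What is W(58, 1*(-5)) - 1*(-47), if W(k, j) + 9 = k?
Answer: 96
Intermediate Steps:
W(k, j) = -9 + k
W(58, 1*(-5)) - 1*(-47) = (-9 + 58) - 1*(-47) = 49 + 47 = 96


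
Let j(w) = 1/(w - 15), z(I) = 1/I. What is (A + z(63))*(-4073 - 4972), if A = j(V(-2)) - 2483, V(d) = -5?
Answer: 628853223/28 ≈ 2.2459e+7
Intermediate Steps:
j(w) = 1/(-15 + w)
A = -49661/20 (A = 1/(-15 - 5) - 2483 = 1/(-20) - 2483 = -1/20 - 2483 = -49661/20 ≈ -2483.1)
(A + z(63))*(-4073 - 4972) = (-49661/20 + 1/63)*(-4073 - 4972) = (-49661/20 + 1/63)*(-9045) = -3128623/1260*(-9045) = 628853223/28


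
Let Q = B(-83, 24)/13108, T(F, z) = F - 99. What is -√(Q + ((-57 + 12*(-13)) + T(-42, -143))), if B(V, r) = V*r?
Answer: -2*I*√950785503/3277 ≈ -18.819*I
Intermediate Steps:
T(F, z) = -99 + F
Q = -498/3277 (Q = -83*24/13108 = -1992*1/13108 = -498/3277 ≈ -0.15197)
-√(Q + ((-57 + 12*(-13)) + T(-42, -143))) = -√(-498/3277 + ((-57 + 12*(-13)) + (-99 - 42))) = -√(-498/3277 + ((-57 - 156) - 141)) = -√(-498/3277 + (-213 - 141)) = -√(-498/3277 - 354) = -√(-1160556/3277) = -2*I*√950785503/3277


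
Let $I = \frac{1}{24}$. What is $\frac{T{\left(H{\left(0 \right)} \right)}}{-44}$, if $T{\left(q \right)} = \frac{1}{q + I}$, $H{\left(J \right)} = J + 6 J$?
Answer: $- \frac{6}{11} \approx -0.54545$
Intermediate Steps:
$I = \frac{1}{24} \approx 0.041667$
$H{\left(J \right)} = 7 J$
$T{\left(q \right)} = \frac{1}{\frac{1}{24} + q}$ ($T{\left(q \right)} = \frac{1}{q + \frac{1}{24}} = \frac{1}{\frac{1}{24} + q}$)
$\frac{T{\left(H{\left(0 \right)} \right)}}{-44} = \frac{24 \frac{1}{1 + 24 \cdot 7 \cdot 0}}{-44} = - \frac{24 \frac{1}{1 + 24 \cdot 0}}{44} = - \frac{24 \frac{1}{1 + 0}}{44} = - \frac{24 \cdot 1^{-1}}{44} = - \frac{24 \cdot 1}{44} = \left(- \frac{1}{44}\right) 24 = - \frac{6}{11}$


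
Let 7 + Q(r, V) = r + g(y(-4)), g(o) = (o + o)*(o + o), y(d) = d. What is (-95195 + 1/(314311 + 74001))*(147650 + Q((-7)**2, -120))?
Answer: -1365463464031821/97078 ≈ -1.4066e+10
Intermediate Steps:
g(o) = 4*o**2 (g(o) = (2*o)*(2*o) = 4*o**2)
Q(r, V) = 57 + r (Q(r, V) = -7 + (r + 4*(-4)**2) = -7 + (r + 4*16) = -7 + (r + 64) = -7 + (64 + r) = 57 + r)
(-95195 + 1/(314311 + 74001))*(147650 + Q((-7)**2, -120)) = (-95195 + 1/(314311 + 74001))*(147650 + (57 + (-7)**2)) = (-95195 + 1/388312)*(147650 + (57 + 49)) = (-95195 + 1/388312)*(147650 + 106) = -36965360839/388312*147756 = -1365463464031821/97078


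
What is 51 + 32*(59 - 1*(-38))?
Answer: 3155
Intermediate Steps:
51 + 32*(59 - 1*(-38)) = 51 + 32*(59 + 38) = 51 + 32*97 = 51 + 3104 = 3155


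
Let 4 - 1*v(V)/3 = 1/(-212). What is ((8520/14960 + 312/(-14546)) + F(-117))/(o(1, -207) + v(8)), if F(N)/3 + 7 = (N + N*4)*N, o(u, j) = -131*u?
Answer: -59198510360298/34307286475 ≈ -1725.5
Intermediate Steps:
F(N) = -21 + 15*N**2 (F(N) = -21 + 3*((N + N*4)*N) = -21 + 3*((N + 4*N)*N) = -21 + 3*((5*N)*N) = -21 + 3*(5*N**2) = -21 + 15*N**2)
v(V) = 2547/212 (v(V) = 12 - 3/(-212) = 12 - 3*(-1/212) = 12 + 3/212 = 2547/212)
((8520/14960 + 312/(-14546)) + F(-117))/(o(1, -207) + v(8)) = ((8520/14960 + 312/(-14546)) + (-21 + 15*(-117)**2))/(-131*1 + 2547/212) = ((8520*(1/14960) + 312*(-1/14546)) + (-21 + 15*13689))/(-131 + 2547/212) = ((213/374 - 156/7273) + (-21 + 205335))/(-25225/212) = (1490805/2720102 + 205314)*(-212/25225) = (558476512833/2720102)*(-212/25225) = -59198510360298/34307286475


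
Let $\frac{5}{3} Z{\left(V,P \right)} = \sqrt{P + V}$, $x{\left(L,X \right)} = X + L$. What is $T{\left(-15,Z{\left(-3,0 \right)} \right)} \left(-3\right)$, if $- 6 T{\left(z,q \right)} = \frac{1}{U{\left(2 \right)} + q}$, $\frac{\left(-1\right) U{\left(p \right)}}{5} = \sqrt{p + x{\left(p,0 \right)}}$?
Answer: $- \frac{125}{2527} - \frac{15 i \sqrt{3}}{5054} \approx -0.049466 - 0.0051406 i$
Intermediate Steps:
$x{\left(L,X \right)} = L + X$
$U{\left(p \right)} = - 5 \sqrt{2} \sqrt{p}$ ($U{\left(p \right)} = - 5 \sqrt{p + \left(p + 0\right)} = - 5 \sqrt{p + p} = - 5 \sqrt{2 p} = - 5 \sqrt{2} \sqrt{p}$)
$Z{\left(V,P \right)} = \frac{3 \sqrt{P + V}}{5}$
$T{\left(z,q \right)} = - \frac{1}{6 \left(-10 + q\right)}$ ($T{\left(z,q \right)} = - \frac{1}{6 \left(- 5 \sqrt{2} \sqrt{2} + q\right)} = - \frac{1}{6 \left(-10 + q\right)}$)
$T{\left(-15,Z{\left(-3,0 \right)} \right)} \left(-3\right) = - \frac{1}{-60 + 6 \frac{3 \sqrt{0 - 3}}{5}} \left(-3\right) = - \frac{1}{-60 + 6 \frac{3 \sqrt{-3}}{5}} \left(-3\right) = - \frac{1}{-60 + 6 \frac{3 i \sqrt{3}}{5}} \left(-3\right) = - \frac{1}{-60 + \frac{18 i \sqrt{3}}{5}} \left(-3\right) = \frac{3}{-60 + \frac{18 i \sqrt{3}}{5}}$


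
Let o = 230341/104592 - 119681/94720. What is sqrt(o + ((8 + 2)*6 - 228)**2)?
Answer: sqrt(42270111327395028270)/38699040 ≈ 168.00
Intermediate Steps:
o = 581264023/619184640 (o = 230341*(1/104592) - 119681*1/94720 = 230341/104592 - 119681/94720 = 581264023/619184640 ≈ 0.93876)
sqrt(o + ((8 + 2)*6 - 228)**2) = sqrt(581264023/619184640 + ((8 + 2)*6 - 228)**2) = sqrt(581264023/619184640 + (10*6 - 228)**2) = sqrt(581264023/619184640 + (60 - 228)**2) = sqrt(581264023/619184640 + (-168)**2) = sqrt(581264023/619184640 + 28224) = sqrt(17476448543383/619184640) = sqrt(42270111327395028270)/38699040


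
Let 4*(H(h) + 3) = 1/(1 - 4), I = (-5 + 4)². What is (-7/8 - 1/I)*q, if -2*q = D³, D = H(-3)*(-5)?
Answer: 31658125/9216 ≈ 3435.1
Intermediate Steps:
I = 1 (I = (-1)² = 1)
H(h) = -37/12 (H(h) = -3 + 1/(4*(1 - 4)) = -3 + (¼)/(-3) = -3 + (¼)*(-⅓) = -3 - 1/12 = -37/12)
D = 185/12 (D = -37/12*(-5) = 185/12 ≈ 15.417)
q = -6331625/3456 (q = -(185/12)³/2 = -½*6331625/1728 = -6331625/3456 ≈ -1832.1)
(-7/8 - 1/I)*q = (-7/8 - 1/1)*(-6331625/3456) = (-7*⅛ - 1*1)*(-6331625/3456) = (-7/8 - 1)*(-6331625/3456) = -15/8*(-6331625/3456) = 31658125/9216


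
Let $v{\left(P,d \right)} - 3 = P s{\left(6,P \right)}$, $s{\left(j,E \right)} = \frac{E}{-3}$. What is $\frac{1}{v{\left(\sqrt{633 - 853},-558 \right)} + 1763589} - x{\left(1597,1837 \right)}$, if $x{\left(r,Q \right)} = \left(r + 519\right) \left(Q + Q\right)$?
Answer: $- \frac{41133176447261}{5290996} \approx -7.7742 \cdot 10^{6}$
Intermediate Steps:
$x{\left(r,Q \right)} = 2 Q \left(519 + r\right)$ ($x{\left(r,Q \right)} = \left(519 + r\right) 2 Q = 2 Q \left(519 + r\right)$)
$s{\left(j,E \right)} = - \frac{E}{3}$ ($s{\left(j,E \right)} = E \left(- \frac{1}{3}\right) = - \frac{E}{3}$)
$v{\left(P,d \right)} = 3 - \frac{P^{2}}{3}$ ($v{\left(P,d \right)} = 3 + P \left(- \frac{P}{3}\right) = 3 - \frac{P^{2}}{3}$)
$\frac{1}{v{\left(\sqrt{633 - 853},-558 \right)} + 1763589} - x{\left(1597,1837 \right)} = \frac{1}{\left(3 - \frac{\left(\sqrt{633 - 853}\right)^{2}}{3}\right) + 1763589} - 2 \cdot 1837 \left(519 + 1597\right) = \frac{1}{\left(3 - \frac{\left(\sqrt{-220}\right)^{2}}{3}\right) + 1763589} - 2 \cdot 1837 \cdot 2116 = \frac{1}{\left(3 - \frac{\left(2 i \sqrt{55}\right)^{2}}{3}\right) + 1763589} - 7774184 = \frac{1}{\left(3 - - \frac{220}{3}\right) + 1763589} - 7774184 = \frac{1}{\left(3 + \frac{220}{3}\right) + 1763589} - 7774184 = \frac{1}{\frac{229}{3} + 1763589} - 7774184 = \frac{1}{\frac{5290996}{3}} - 7774184 = \frac{3}{5290996} - 7774184 = - \frac{41133176447261}{5290996}$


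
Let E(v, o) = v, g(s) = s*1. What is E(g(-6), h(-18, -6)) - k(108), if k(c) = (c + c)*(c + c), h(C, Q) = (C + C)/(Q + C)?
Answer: -46662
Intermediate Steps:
h(C, Q) = 2*C/(C + Q) (h(C, Q) = (2*C)/(C + Q) = 2*C/(C + Q))
k(c) = 4*c**2 (k(c) = (2*c)*(2*c) = 4*c**2)
g(s) = s
E(g(-6), h(-18, -6)) - k(108) = -6 - 4*108**2 = -6 - 4*11664 = -6 - 1*46656 = -6 - 46656 = -46662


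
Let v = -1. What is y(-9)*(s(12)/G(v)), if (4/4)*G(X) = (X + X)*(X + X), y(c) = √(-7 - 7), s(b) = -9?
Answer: -9*I*√14/4 ≈ -8.4187*I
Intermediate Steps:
y(c) = I*√14 (y(c) = √(-14) = I*√14)
G(X) = 4*X² (G(X) = (X + X)*(X + X) = (2*X)*(2*X) = 4*X²)
y(-9)*(s(12)/G(v)) = (I*√14)*(-9/(4*(-1)²)) = (I*√14)*(-9/(4*1)) = (I*√14)*(-9/4) = -9*I*√14/4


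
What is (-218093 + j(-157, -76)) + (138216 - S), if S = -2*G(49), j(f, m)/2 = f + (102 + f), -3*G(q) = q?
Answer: -241001/3 ≈ -80334.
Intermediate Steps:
G(q) = -q/3
j(f, m) = 204 + 4*f (j(f, m) = 2*(f + (102 + f)) = 2*(102 + 2*f) = 204 + 4*f)
S = 98/3 (S = -(-2)*49/3 = -2*(-49/3) = 98/3 ≈ 32.667)
(-218093 + j(-157, -76)) + (138216 - S) = (-218093 + (204 + 4*(-157))) + (138216 - 1*98/3) = (-218093 + (204 - 628)) + (138216 - 98/3) = (-218093 - 424) + 414550/3 = -218517 + 414550/3 = -241001/3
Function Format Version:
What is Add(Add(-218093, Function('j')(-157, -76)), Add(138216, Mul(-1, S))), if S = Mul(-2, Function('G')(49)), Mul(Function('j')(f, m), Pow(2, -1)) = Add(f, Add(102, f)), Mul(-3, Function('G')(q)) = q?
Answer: Rational(-241001, 3) ≈ -80334.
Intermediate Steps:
Function('G')(q) = Mul(Rational(-1, 3), q)
Function('j')(f, m) = Add(204, Mul(4, f)) (Function('j')(f, m) = Mul(2, Add(f, Add(102, f))) = Mul(2, Add(102, Mul(2, f))) = Add(204, Mul(4, f)))
S = Rational(98, 3) (S = Mul(-2, Mul(Rational(-1, 3), 49)) = Mul(-2, Rational(-49, 3)) = Rational(98, 3) ≈ 32.667)
Add(Add(-218093, Function('j')(-157, -76)), Add(138216, Mul(-1, S))) = Add(Add(-218093, Add(204, Mul(4, -157))), Add(138216, Mul(-1, Rational(98, 3)))) = Add(Add(-218093, Add(204, -628)), Add(138216, Rational(-98, 3))) = Add(Add(-218093, -424), Rational(414550, 3)) = Add(-218517, Rational(414550, 3)) = Rational(-241001, 3)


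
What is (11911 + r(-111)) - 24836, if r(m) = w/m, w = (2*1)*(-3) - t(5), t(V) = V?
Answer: -1434664/111 ≈ -12925.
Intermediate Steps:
w = -11 (w = (2*1)*(-3) - 1*5 = 2*(-3) - 5 = -6 - 5 = -11)
r(m) = -11/m
(11911 + r(-111)) - 24836 = (11911 - 11/(-111)) - 24836 = (11911 - 11*(-1/111)) - 24836 = (11911 + 11/111) - 24836 = 1322132/111 - 24836 = -1434664/111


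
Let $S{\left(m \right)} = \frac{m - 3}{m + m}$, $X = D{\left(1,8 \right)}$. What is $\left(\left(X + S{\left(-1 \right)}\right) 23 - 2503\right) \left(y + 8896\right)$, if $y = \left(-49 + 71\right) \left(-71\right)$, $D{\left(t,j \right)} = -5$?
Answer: $-18863048$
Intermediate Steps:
$X = -5$
$S{\left(m \right)} = \frac{-3 + m}{2 m}$
$y = -1562$ ($y = 22 \left(-71\right) = -1562$)
$\left(\left(X + S{\left(-1 \right)}\right) 23 - 2503\right) \left(y + 8896\right) = \left(\left(-5 + \frac{-3 - 1}{2 \left(-1\right)}\right) 23 - 2503\right) \left(-1562 + 8896\right) = \left(\left(-5 + \frac{1}{2} \left(-1\right) \left(-4\right)\right) 23 - 2503\right) 7334 = \left(\left(-5 + 2\right) 23 - 2503\right) 7334 = \left(\left(-3\right) 23 - 2503\right) 7334 = \left(-69 - 2503\right) 7334 = \left(-2572\right) 7334 = -18863048$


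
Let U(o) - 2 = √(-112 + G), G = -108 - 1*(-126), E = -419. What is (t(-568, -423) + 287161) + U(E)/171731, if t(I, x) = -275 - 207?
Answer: 49231671351/171731 + I*√94/171731 ≈ 2.8668e+5 + 5.6457e-5*I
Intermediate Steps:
t(I, x) = -482
G = 18 (G = -108 + 126 = 18)
U(o) = 2 + I*√94 (U(o) = 2 + √(-112 + 18) = 2 + √(-94) = 2 + I*√94)
(t(-568, -423) + 287161) + U(E)/171731 = (-482 + 287161) + (2 + I*√94)/171731 = 286679 + (2 + I*√94)*(1/171731) = 286679 + (2/171731 + I*√94/171731) = 49231671351/171731 + I*√94/171731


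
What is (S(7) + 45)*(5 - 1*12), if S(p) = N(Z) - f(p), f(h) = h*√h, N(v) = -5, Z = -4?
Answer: -280 + 49*√7 ≈ -150.36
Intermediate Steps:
f(h) = h^(3/2)
S(p) = -5 - p^(3/2)
(S(7) + 45)*(5 - 1*12) = ((-5 - 7^(3/2)) + 45)*(5 - 1*12) = ((-5 - 7*√7) + 45)*(5 - 12) = ((-5 - 7*√7) + 45)*(-7) = (40 - 7*√7)*(-7) = -280 + 49*√7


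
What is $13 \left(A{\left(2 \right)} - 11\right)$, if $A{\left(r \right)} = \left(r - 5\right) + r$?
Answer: $-156$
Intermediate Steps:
$A{\left(r \right)} = -5 + 2 r$ ($A{\left(r \right)} = \left(-5 + r\right) + r = -5 + 2 r$)
$13 \left(A{\left(2 \right)} - 11\right) = 13 \left(\left(-5 + 2 \cdot 2\right) - 11\right) = 13 \left(\left(-5 + 4\right) - 11\right) = 13 \left(-1 - 11\right) = 13 \left(-12\right) = -156$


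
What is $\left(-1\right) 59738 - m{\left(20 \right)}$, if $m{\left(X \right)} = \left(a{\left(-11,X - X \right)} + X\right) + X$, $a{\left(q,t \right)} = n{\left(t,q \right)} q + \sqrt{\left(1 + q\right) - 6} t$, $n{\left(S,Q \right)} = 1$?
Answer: $-59767$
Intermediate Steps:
$a{\left(q,t \right)} = q + t \sqrt{-5 + q}$ ($a{\left(q,t \right)} = 1 q + \sqrt{\left(1 + q\right) - 6} t = q + \sqrt{-5 + q} t = q + t \sqrt{-5 + q}$)
$m{\left(X \right)} = -11 + 2 X$ ($m{\left(X \right)} = \left(\left(-11 + \left(X - X\right) \sqrt{-5 - 11}\right) + X\right) + X = \left(\left(-11 + 0 \sqrt{-16}\right) + X\right) + X = \left(\left(-11 + 0 \cdot 4 i\right) + X\right) + X = \left(\left(-11 + 0\right) + X\right) + X = \left(-11 + X\right) + X = -11 + 2 X$)
$\left(-1\right) 59738 - m{\left(20 \right)} = \left(-1\right) 59738 - \left(-11 + 2 \cdot 20\right) = -59738 - \left(-11 + 40\right) = -59738 - 29 = -59767$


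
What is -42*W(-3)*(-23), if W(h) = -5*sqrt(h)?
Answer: -4830*I*sqrt(3) ≈ -8365.8*I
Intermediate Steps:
-42*W(-3)*(-23) = -(-210)*sqrt(-3)*(-23) = -(-210)*I*sqrt(3)*(-23) = (210*I*sqrt(3))*(-23) = -4830*I*sqrt(3)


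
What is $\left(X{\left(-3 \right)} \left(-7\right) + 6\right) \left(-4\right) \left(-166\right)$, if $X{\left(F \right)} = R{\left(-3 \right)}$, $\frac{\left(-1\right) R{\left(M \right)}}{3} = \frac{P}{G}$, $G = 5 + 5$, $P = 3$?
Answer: $\frac{40836}{5} \approx 8167.2$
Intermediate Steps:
$G = 10$
$R{\left(M \right)} = - \frac{9}{10}$ ($R{\left(M \right)} = - 3 \cdot \frac{3}{10} = - 3 \cdot 3 \cdot \frac{1}{10} = \left(-3\right) \frac{3}{10} = - \frac{9}{10}$)
$X{\left(F \right)} = - \frac{9}{10}$
$\left(X{\left(-3 \right)} \left(-7\right) + 6\right) \left(-4\right) \left(-166\right) = \left(\left(- \frac{9}{10}\right) \left(-7\right) + 6\right) \left(-4\right) \left(-166\right) = \left(\frac{63}{10} + 6\right) \left(-4\right) \left(-166\right) = \frac{123}{10} \left(-4\right) \left(-166\right) = \left(- \frac{246}{5}\right) \left(-166\right) = \frac{40836}{5}$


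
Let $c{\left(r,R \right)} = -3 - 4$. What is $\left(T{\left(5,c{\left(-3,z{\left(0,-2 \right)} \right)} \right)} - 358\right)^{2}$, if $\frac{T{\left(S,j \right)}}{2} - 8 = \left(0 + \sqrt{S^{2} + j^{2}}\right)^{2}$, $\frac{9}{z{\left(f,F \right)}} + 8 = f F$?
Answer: $37636$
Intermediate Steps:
$z{\left(f,F \right)} = \frac{9}{-8 + F f}$ ($z{\left(f,F \right)} = \frac{9}{-8 + f F} = \frac{9}{-8 + F f}$)
$c{\left(r,R \right)} = -7$
$T{\left(S,j \right)} = 16 + 2 S^{2} + 2 j^{2}$ ($T{\left(S,j \right)} = 16 + 2 \left(0 + \sqrt{S^{2} + j^{2}}\right)^{2} = 16 + 2 \left(\sqrt{S^{2} + j^{2}}\right)^{2} = 16 + 2 \left(S^{2} + j^{2}\right) = 16 + \left(2 S^{2} + 2 j^{2}\right) = 16 + 2 S^{2} + 2 j^{2}$)
$\left(T{\left(5,c{\left(-3,z{\left(0,-2 \right)} \right)} \right)} - 358\right)^{2} = \left(\left(16 + 2 \cdot 5^{2} + 2 \left(-7\right)^{2}\right) - 358\right)^{2} = \left(\left(16 + 2 \cdot 25 + 2 \cdot 49\right) - 358\right)^{2} = \left(\left(16 + 50 + 98\right) - 358\right)^{2} = \left(164 - 358\right)^{2} = \left(-194\right)^{2} = 37636$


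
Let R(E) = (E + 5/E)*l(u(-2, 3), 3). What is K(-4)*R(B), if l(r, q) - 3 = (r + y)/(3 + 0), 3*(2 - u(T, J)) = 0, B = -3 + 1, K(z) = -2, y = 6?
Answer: 51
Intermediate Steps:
B = -2
u(T, J) = 2 (u(T, J) = 2 - ⅓*0 = 2 + 0 = 2)
l(r, q) = 5 + r/3 (l(r, q) = 3 + (r + 6)/(3 + 0) = 3 + (6 + r)/3 = 3 + (6 + r)*(⅓) = 3 + (2 + r/3) = 5 + r/3)
R(E) = 17*E/3 + 85/(3*E) (R(E) = (E + 5/E)*(5 + (⅓)*2) = (E + 5/E)*(5 + ⅔) = (E + 5/E)*(17/3) = 17*E/3 + 85/(3*E))
K(-4)*R(B) = -34*(5 + (-2)²)/(3*(-2)) = -34*(-1)*(5 + 4)/(3*2) = -34*(-1)*9/(3*2) = -2*(-51/2) = 51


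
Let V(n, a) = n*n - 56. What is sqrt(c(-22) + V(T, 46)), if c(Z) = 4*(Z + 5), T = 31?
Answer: 3*sqrt(93) ≈ 28.931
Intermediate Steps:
V(n, a) = -56 + n**2 (V(n, a) = n**2 - 56 = -56 + n**2)
c(Z) = 20 + 4*Z (c(Z) = 4*(5 + Z) = 20 + 4*Z)
sqrt(c(-22) + V(T, 46)) = sqrt((20 + 4*(-22)) + (-56 + 31**2)) = sqrt((20 - 88) + (-56 + 961)) = sqrt(-68 + 905) = sqrt(837) = 3*sqrt(93)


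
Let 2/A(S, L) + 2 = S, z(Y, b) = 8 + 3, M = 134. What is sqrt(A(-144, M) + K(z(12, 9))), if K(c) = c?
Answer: sqrt(58546)/73 ≈ 3.3146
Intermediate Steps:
z(Y, b) = 11
A(S, L) = 2/(-2 + S)
sqrt(A(-144, M) + K(z(12, 9))) = sqrt(2/(-2 - 144) + 11) = sqrt(2/(-146) + 11) = sqrt(2*(-1/146) + 11) = sqrt(-1/73 + 11) = sqrt(802/73) = sqrt(58546)/73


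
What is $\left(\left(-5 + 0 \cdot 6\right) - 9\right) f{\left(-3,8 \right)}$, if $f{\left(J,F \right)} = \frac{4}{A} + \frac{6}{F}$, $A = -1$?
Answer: $\frac{91}{2} \approx 45.5$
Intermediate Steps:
$f{\left(J,F \right)} = -4 + \frac{6}{F}$ ($f{\left(J,F \right)} = \frac{4}{-1} + \frac{6}{F} = 4 \left(-1\right) + \frac{6}{F} = -4 + \frac{6}{F}$)
$\left(\left(-5 + 0 \cdot 6\right) - 9\right) f{\left(-3,8 \right)} = \left(\left(-5 + 0 \cdot 6\right) - 9\right) \left(-4 + \frac{6}{8}\right) = \left(\left(-5 + 0\right) - 9\right) \left(-4 + 6 \cdot \frac{1}{8}\right) = \left(-5 - 9\right) \left(-4 + \frac{3}{4}\right) = \left(-14\right) \left(- \frac{13}{4}\right) = \frac{91}{2}$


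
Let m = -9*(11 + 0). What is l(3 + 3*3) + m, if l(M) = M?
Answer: -87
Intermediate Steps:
m = -99 (m = -9*11 = -99)
l(3 + 3*3) + m = (3 + 3*3) - 99 = (3 + 9) - 99 = 12 - 99 = -87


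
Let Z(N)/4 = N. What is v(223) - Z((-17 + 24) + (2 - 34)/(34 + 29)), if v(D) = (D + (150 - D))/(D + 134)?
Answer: -27362/1071 ≈ -25.548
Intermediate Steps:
v(D) = 150/(134 + D)
Z(N) = 4*N
v(223) - Z((-17 + 24) + (2 - 34)/(34 + 29)) = 150/(134 + 223) - 4*((-17 + 24) + (2 - 34)/(34 + 29)) = 150/357 - 4*(7 - 32/63) = 150*(1/357) - 4*(7 - 32*1/63) = 50/119 - 4*(7 - 32/63) = 50/119 - 4*409/63 = 50/119 - 1*1636/63 = 50/119 - 1636/63 = -27362/1071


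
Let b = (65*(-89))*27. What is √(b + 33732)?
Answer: 3*I*√13607 ≈ 349.95*I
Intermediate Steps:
b = -156195 (b = -5785*27 = -156195)
√(b + 33732) = √(-156195 + 33732) = √(-122463) = 3*I*√13607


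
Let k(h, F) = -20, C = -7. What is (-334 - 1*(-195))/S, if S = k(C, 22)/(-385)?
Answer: -10703/4 ≈ -2675.8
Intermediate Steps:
S = 4/77 (S = -20/(-385) = -20*(-1/385) = 4/77 ≈ 0.051948)
(-334 - 1*(-195))/S = (-334 - 1*(-195))/(4/77) = (-334 + 195)*(77/4) = -139*77/4 = -10703/4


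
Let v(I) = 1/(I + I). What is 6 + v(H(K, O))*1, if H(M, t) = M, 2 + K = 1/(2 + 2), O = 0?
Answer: 40/7 ≈ 5.7143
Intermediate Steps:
K = -7/4 (K = -2 + 1/(2 + 2) = -2 + 1/4 = -2 + ¼ = -7/4 ≈ -1.7500)
v(I) = 1/(2*I)
6 + v(H(K, O))*1 = 6 + (1/(2*(-7/4)))*1 = 6 + ((½)*(-4/7))*1 = 6 - 2/7*1 = 6 - 2/7 = 40/7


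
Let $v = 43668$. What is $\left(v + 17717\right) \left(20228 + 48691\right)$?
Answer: $4230592815$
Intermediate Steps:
$\left(v + 17717\right) \left(20228 + 48691\right) = \left(43668 + 17717\right) \left(20228 + 48691\right) = 61385 \cdot 68919 = 4230592815$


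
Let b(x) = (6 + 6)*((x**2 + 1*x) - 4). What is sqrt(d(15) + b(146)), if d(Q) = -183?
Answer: sqrt(257313) ≈ 507.26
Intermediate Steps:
b(x) = -48 + 12*x + 12*x**2 (b(x) = 12*((x**2 + x) - 4) = 12*((x + x**2) - 4) = 12*(-4 + x + x**2) = -48 + 12*x + 12*x**2)
sqrt(d(15) + b(146)) = sqrt(-183 + (-48 + 12*146 + 12*146**2)) = sqrt(-183 + (-48 + 1752 + 12*21316)) = sqrt(-183 + (-48 + 1752 + 255792)) = sqrt(-183 + 257496) = sqrt(257313)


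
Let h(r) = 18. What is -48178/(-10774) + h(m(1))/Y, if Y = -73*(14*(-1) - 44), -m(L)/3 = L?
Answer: 51044896/11404279 ≈ 4.4759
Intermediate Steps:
m(L) = -3*L
Y = 4234 (Y = -73*(-14 - 44) = -73*(-58) = 4234)
-48178/(-10774) + h(m(1))/Y = -48178/(-10774) + 18/4234 = -48178*(-1/10774) + 18*(1/4234) = 24089/5387 + 9/2117 = 51044896/11404279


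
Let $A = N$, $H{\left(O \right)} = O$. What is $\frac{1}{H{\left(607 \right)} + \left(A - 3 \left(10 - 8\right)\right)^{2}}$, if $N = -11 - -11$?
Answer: $\frac{1}{643} \approx 0.0015552$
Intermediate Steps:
$N = 0$ ($N = -11 + 11 = 0$)
$A = 0$
$\frac{1}{H{\left(607 \right)} + \left(A - 3 \left(10 - 8\right)\right)^{2}} = \frac{1}{607 + \left(0 - 3 \left(10 - 8\right)\right)^{2}} = \frac{1}{607 + \left(0 - 6\right)^{2}} = \frac{1}{607 + \left(-6\right)^{2}} = \frac{1}{607 + 36} = \frac{1}{643}$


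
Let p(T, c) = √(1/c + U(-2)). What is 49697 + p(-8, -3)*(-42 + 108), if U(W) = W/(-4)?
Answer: 49697 + 11*√6 ≈ 49724.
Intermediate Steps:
U(W) = -W/4 (U(W) = W*(-¼) = -W/4)
p(T, c) = √(½ + 1/c) (p(T, c) = √(1/c - ¼*(-2)) = √(1/c + ½) = √(½ + 1/c))
49697 + p(-8, -3)*(-42 + 108) = 49697 + (√2*√((2 - 3)/(-3))/2)*(-42 + 108) = 49697 + (√2*√(-⅓*(-1))/2)*66 = 49697 + (√2*√(⅓)/2)*66 = 49697 + (√2*(√3/3)/2)*66 = 49697 + (√6/6)*66 = 49697 + 11*√6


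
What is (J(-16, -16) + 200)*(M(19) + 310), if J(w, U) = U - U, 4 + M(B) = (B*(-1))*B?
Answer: -11000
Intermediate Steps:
M(B) = -4 - B**2 (M(B) = -4 + (B*(-1))*B = -4 + (-B)*B = -4 - B**2)
J(w, U) = 0
(J(-16, -16) + 200)*(M(19) + 310) = (0 + 200)*((-4 - 1*19**2) + 310) = 200*((-4 - 1*361) + 310) = 200*((-4 - 361) + 310) = 200*(-365 + 310) = 200*(-55) = -11000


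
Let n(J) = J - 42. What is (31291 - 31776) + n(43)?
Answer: -484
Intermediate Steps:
n(J) = -42 + J
(31291 - 31776) + n(43) = (31291 - 31776) + (-42 + 43) = -485 + 1 = -484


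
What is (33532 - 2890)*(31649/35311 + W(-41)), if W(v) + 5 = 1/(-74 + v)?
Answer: -511706109642/4060765 ≈ -1.2601e+5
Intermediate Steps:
W(v) = -5 + 1/(-74 + v)
(33532 - 2890)*(31649/35311 + W(-41)) = (33532 - 2890)*(31649/35311 + (371 - 5*(-41))/(-74 - 41)) = 30642*(31649*(1/35311) + (371 + 205)/(-115)) = 30642*(31649/35311 - 1/115*576) = 30642*(31649/35311 - 576/115) = 30642*(-16699501/4060765) = -511706109642/4060765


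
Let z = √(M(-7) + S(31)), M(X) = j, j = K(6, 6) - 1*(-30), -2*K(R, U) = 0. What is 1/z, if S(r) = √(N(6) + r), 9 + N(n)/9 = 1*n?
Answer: √2/8 ≈ 0.17678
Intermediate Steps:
K(R, U) = 0 (K(R, U) = -½*0 = 0)
N(n) = -81 + 9*n (N(n) = -81 + 9*(1*n) = -81 + 9*n)
j = 30 (j = 0 - 1*(-30) = 0 + 30 = 30)
M(X) = 30
S(r) = √(-27 + r) (S(r) = √((-81 + 9*6) + r) = √((-81 + 54) + r) = √(-27 + r))
z = 4*√2 (z = √(30 + √(-27 + 31)) = √(30 + √4) = √(30 + 2) = √32 = 4*√2 ≈ 5.6569)
1/z = 1/(4*√2) = √2/8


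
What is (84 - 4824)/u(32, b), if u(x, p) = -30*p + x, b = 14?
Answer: 1185/97 ≈ 12.216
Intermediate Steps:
u(x, p) = x - 30*p
(84 - 4824)/u(32, b) = (84 - 4824)/(32 - 30*14) = -4740/(32 - 420) = -4740/(-388) = -4740*(-1/388) = 1185/97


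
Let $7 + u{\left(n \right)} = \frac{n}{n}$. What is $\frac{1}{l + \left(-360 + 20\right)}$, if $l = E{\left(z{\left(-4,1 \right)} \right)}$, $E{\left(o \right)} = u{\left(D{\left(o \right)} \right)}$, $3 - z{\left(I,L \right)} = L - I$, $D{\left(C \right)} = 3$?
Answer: $- \frac{1}{346} \approx -0.0028902$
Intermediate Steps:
$z{\left(I,L \right)} = 3 + I - L$ ($z{\left(I,L \right)} = 3 - \left(L - I\right) = 3 + \left(I - L\right) = 3 + I - L$)
$u{\left(n \right)} = -6$ ($u{\left(n \right)} = -7 + \frac{n}{n} = -7 + 1 = -6$)
$E{\left(o \right)} = -6$
$l = -6$
$\frac{1}{l + \left(-360 + 20\right)} = \frac{1}{-6 + \left(-360 + 20\right)} = \frac{1}{-6 - 340} = \frac{1}{-346} = - \frac{1}{346}$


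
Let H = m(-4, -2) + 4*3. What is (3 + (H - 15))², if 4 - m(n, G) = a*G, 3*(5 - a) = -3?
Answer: 256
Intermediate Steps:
a = 6 (a = 5 - ⅓*(-3) = 5 + 1 = 6)
m(n, G) = 4 - 6*G
H = 28 (H = (4 - 6*(-2)) + 4*3 = (4 + 12) + 12 = 16 + 12 = 28)
(3 + (H - 15))² = (3 + (28 - 15))² = (3 + 13)² = 16² = 256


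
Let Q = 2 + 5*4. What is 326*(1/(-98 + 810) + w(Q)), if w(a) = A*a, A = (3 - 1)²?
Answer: 10213091/356 ≈ 28688.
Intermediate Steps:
Q = 22 (Q = 2 + 20 = 22)
A = 4 (A = 2² = 4)
w(a) = 4*a
326*(1/(-98 + 810) + w(Q)) = 326*(1/(-98 + 810) + 4*22) = 326*(1/712 + 88) = 326*(62657/712) = 10213091/356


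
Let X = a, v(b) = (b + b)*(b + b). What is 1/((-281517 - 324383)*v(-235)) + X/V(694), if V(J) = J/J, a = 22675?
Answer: 3034897054249999/133843310000 ≈ 22675.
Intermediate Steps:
V(J) = 1
v(b) = 4*b**2 (v(b) = (2*b)*(2*b) = 4*b**2)
X = 22675
1/((-281517 - 324383)*v(-235)) + X/V(694) = 1/((-281517 - 324383)*((4*(-235)**2))) + 22675/1 = 1/((-605900)*((4*55225))) + 22675*1 = -1/605900/220900 + 22675 = -1/605900*1/220900 + 22675 = -1/133843310000 + 22675 = 3034897054249999/133843310000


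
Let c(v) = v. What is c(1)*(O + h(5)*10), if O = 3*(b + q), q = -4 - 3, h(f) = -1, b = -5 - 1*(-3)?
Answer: -37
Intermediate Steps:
b = -2 (b = -5 + 3 = -2)
q = -7
O = -27 (O = 3*(-2 - 7) = 3*(-9) = -27)
c(1)*(O + h(5)*10) = 1*(-27 - 1*10) = 1*(-27 - 10) = 1*(-37) = -37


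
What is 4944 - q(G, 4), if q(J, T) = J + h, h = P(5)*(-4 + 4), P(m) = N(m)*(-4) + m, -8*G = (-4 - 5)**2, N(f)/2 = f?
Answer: 39633/8 ≈ 4954.1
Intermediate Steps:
N(f) = 2*f
G = -81/8 (G = -(-4 - 5)**2/8 = -1/8*(-9)**2 = -1/8*81 = -81/8 ≈ -10.125)
P(m) = -7*m (P(m) = (2*m)*(-4) + m = -8*m + m = -7*m)
h = 0 (h = (-7*5)*(-4 + 4) = -35*0 = 0)
q(J, T) = J (q(J, T) = J + 0 = J)
4944 - q(G, 4) = 4944 - 1*(-81/8) = 4944 + 81/8 = 39633/8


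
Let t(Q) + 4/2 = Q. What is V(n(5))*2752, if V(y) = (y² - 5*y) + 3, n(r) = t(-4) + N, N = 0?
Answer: 189888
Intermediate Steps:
t(Q) = -2 + Q
n(r) = -6 (n(r) = (-2 - 4) + 0 = -6 + 0 = -6)
V(y) = 3 + y² - 5*y
V(n(5))*2752 = (3 + (-6)² - 5*(-6))*2752 = (3 + 36 + 30)*2752 = 69*2752 = 189888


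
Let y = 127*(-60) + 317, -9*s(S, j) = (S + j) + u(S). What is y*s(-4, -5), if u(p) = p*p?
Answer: 51121/9 ≈ 5680.1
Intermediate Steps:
u(p) = p²
s(S, j) = -S/9 - j/9 - S²/9 (s(S, j) = -((S + j) + S²)/9 = -(S + j + S²)/9 = -S/9 - j/9 - S²/9)
y = -7303 (y = -7620 + 317 = -7303)
y*s(-4, -5) = -7303*(-⅑*(-4) - ⅑*(-5) - ⅑*(-4)²) = -7303*(4/9 + 5/9 - ⅑*16) = -7303*(4/9 + 5/9 - 16/9) = -7303*(-7/9) = 51121/9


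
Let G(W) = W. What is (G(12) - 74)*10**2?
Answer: -6200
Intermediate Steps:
(G(12) - 74)*10**2 = (12 - 74)*10**2 = -62*100 = -6200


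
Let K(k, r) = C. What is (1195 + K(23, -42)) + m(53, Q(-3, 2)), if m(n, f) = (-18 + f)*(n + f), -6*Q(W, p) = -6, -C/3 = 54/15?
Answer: 1331/5 ≈ 266.20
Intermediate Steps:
C = -54/5 (C = -162/15 = -3*18/5 = -54/5 ≈ -10.800)
Q(W, p) = 1 (Q(W, p) = -1/6*(-6) = 1)
m(n, f) = (-18 + f)*(f + n)
K(k, r) = -54/5
(1195 + K(23, -42)) + m(53, Q(-3, 2)) = (1195 - 54/5) + (1**2 - 18*1 - 18*53 + 1*53) = 5921/5 + (1 - 18 - 954 + 53) = 5921/5 - 918 = 1331/5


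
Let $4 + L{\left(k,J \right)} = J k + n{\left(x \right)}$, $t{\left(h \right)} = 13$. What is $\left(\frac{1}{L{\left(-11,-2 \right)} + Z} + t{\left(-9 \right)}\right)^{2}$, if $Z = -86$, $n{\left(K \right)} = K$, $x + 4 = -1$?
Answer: $\frac{898704}{5329} \approx 168.64$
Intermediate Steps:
$x = -5$ ($x = -4 - 1 = -5$)
$L{\left(k,J \right)} = -9 + J k$ ($L{\left(k,J \right)} = -4 + \left(J k - 5\right) = -4 + \left(-5 + J k\right) = -9 + J k$)
$\left(\frac{1}{L{\left(-11,-2 \right)} + Z} + t{\left(-9 \right)}\right)^{2} = \left(\frac{1}{\left(-9 - -22\right) - 86} + 13\right)^{2} = \left(\frac{1}{\left(-9 + 22\right) - 86} + 13\right)^{2} = \left(\frac{1}{13 - 86} + 13\right)^{2} = \left(\frac{1}{-73} + 13\right)^{2} = \left(- \frac{1}{73} + 13\right)^{2} = \left(\frac{948}{73}\right)^{2} = \frac{898704}{5329}$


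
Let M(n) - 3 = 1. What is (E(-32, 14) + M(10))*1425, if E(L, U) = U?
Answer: 25650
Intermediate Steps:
M(n) = 4 (M(n) = 3 + 1 = 4)
(E(-32, 14) + M(10))*1425 = (14 + 4)*1425 = 18*1425 = 25650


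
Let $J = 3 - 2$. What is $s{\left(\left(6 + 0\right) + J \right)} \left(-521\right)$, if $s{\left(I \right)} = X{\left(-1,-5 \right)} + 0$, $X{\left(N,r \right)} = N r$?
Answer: $-2605$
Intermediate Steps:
$J = 1$ ($J = 3 - 2 = 1$)
$s{\left(I \right)} = 5$ ($s{\left(I \right)} = \left(-1\right) \left(-5\right) + 0 = 5 + 0 = 5$)
$s{\left(\left(6 + 0\right) + J \right)} \left(-521\right) = 5 \left(-521\right) = -2605$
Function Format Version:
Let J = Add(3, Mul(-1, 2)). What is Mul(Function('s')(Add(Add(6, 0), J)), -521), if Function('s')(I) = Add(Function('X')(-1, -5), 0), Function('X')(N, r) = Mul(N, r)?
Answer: -2605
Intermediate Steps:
J = 1 (J = Add(3, -2) = 1)
Function('s')(I) = 5 (Function('s')(I) = Add(Mul(-1, -5), 0) = Add(5, 0) = 5)
Mul(Function('s')(Add(Add(6, 0), J)), -521) = Mul(5, -521) = -2605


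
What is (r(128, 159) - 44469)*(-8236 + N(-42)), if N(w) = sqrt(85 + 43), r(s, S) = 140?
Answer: 365093644 - 354632*sqrt(2) ≈ 3.6459e+8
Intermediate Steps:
N(w) = 8*sqrt(2) (N(w) = sqrt(128) = 8*sqrt(2))
(r(128, 159) - 44469)*(-8236 + N(-42)) = (140 - 44469)*(-8236 + 8*sqrt(2)) = -44329*(-8236 + 8*sqrt(2)) = 365093644 - 354632*sqrt(2)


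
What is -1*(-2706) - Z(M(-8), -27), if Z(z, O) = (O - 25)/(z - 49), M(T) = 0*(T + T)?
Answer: 132542/49 ≈ 2704.9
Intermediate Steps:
M(T) = 0 (M(T) = 0*(2*T) = 0)
Z(z, O) = (-25 + O)/(-49 + z)
-1*(-2706) - Z(M(-8), -27) = -1*(-2706) - (-25 - 27)/(-49 + 0) = 2706 - (-52)/(-49) = 2706 - (-1)*(-52)/49 = 2706 - 1*52/49 = 2706 - 52/49 = 132542/49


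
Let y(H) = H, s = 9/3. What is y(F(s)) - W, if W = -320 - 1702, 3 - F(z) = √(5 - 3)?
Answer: 2025 - √2 ≈ 2023.6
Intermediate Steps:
s = 3 (s = 9*(⅓) = 3)
F(z) = 3 - √2 (F(z) = 3 - √(5 - 3) = 3 - √2)
W = -2022
y(F(s)) - W = (3 - √2) - 1*(-2022) = (3 - √2) + 2022 = 2025 - √2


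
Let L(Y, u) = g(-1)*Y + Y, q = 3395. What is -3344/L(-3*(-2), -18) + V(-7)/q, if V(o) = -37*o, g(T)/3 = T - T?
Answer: -810809/1455 ≈ -557.26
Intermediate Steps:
g(T) = 0 (g(T) = 3*(T - T) = 3*0 = 0)
L(Y, u) = Y (L(Y, u) = 0*Y + Y = 0 + Y = Y)
-3344/L(-3*(-2), -18) + V(-7)/q = -3344/((-3*(-2))) - 37*(-7)/3395 = -3344/6 + 259*(1/3395) = -3344*1/6 + 37/485 = -1672/3 + 37/485 = -810809/1455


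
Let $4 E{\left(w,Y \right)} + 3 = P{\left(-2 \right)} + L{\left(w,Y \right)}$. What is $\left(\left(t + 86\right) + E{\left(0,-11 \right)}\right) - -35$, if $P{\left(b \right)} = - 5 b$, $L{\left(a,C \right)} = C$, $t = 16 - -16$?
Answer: $152$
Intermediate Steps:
$t = 32$ ($t = 16 + 16 = 32$)
$E{\left(w,Y \right)} = \frac{7}{4} + \frac{Y}{4}$ ($E{\left(w,Y \right)} = - \frac{3}{4} + \frac{\left(-5\right) \left(-2\right) + Y}{4} = - \frac{3}{4} + \frac{10 + Y}{4} = - \frac{3}{4} + \left(\frac{5}{2} + \frac{Y}{4}\right) = \frac{7}{4} + \frac{Y}{4}$)
$\left(\left(t + 86\right) + E{\left(0,-11 \right)}\right) - -35 = \left(\left(32 + 86\right) + \left(\frac{7}{4} + \frac{1}{4} \left(-11\right)\right)\right) - -35 = \left(118 + \left(\frac{7}{4} - \frac{11}{4}\right)\right) + 35 = \left(118 - 1\right) + 35 = 117 + 35 = 152$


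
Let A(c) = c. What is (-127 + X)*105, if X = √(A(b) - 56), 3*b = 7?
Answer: -13335 + 35*I*√483 ≈ -13335.0 + 769.2*I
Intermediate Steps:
b = 7/3 (b = (⅓)*7 = 7/3 ≈ 2.3333)
X = I*√483/3 (X = √(7/3 - 56) = √(-161/3) = I*√483/3 ≈ 7.3258*I)
(-127 + X)*105 = (-127 + I*√483/3)*105 = -13335 + 35*I*√483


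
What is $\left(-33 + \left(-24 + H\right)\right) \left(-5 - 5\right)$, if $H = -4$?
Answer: $610$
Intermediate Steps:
$\left(-33 + \left(-24 + H\right)\right) \left(-5 - 5\right) = \left(-33 - 28\right) \left(-5 - 5\right) = \left(-61\right) \left(-10\right) = 610$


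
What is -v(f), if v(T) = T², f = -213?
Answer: -45369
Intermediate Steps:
-v(f) = -1*(-213)² = -1*45369 = -45369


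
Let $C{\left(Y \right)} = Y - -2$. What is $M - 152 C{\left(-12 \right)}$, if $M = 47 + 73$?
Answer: $1640$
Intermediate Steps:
$M = 120$
$C{\left(Y \right)} = 2 + Y$ ($C{\left(Y \right)} = Y + 2 = 2 + Y$)
$M - 152 C{\left(-12 \right)} = 120 - 152 \left(2 - 12\right) = 120 - -1520 = 120 + 1520 = 1640$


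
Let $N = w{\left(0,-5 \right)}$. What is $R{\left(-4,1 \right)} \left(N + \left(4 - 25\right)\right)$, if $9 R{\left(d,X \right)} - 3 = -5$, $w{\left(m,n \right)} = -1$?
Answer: $\frac{44}{9} \approx 4.8889$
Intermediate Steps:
$R{\left(d,X \right)} = - \frac{2}{9}$ ($R{\left(d,X \right)} = \frac{1}{3} + \frac{1}{9} \left(-5\right) = \frac{1}{3} - \frac{5}{9} = - \frac{2}{9}$)
$N = -1$
$R{\left(-4,1 \right)} \left(N + \left(4 - 25\right)\right) = - \frac{2 \left(-1 + \left(4 - 25\right)\right)}{9} = - \frac{2 \left(-1 - 21\right)}{9} = \left(- \frac{2}{9}\right) \left(-22\right) = \frac{44}{9}$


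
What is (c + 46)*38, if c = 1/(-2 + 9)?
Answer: 12274/7 ≈ 1753.4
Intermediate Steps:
c = 1/7 ≈ 0.14286
(c + 46)*38 = (1/7 + 46)*38 = (323/7)*38 = 12274/7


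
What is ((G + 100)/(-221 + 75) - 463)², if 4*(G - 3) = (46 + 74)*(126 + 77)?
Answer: 5445111681/21316 ≈ 2.5545e+5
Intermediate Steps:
G = 6093 (G = 3 + ((46 + 74)*(126 + 77))/4 = 3 + (120*203)/4 = 3 + (¼)*24360 = 3 + 6090 = 6093)
((G + 100)/(-221 + 75) - 463)² = ((6093 + 100)/(-221 + 75) - 463)² = (6193/(-146) - 463)² = (6193*(-1/146) - 463)² = (-6193/146 - 463)² = (-73791/146)² = 5445111681/21316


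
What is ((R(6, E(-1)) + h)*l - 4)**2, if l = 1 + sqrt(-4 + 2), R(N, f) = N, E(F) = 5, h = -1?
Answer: -49 + 10*I*sqrt(2) ≈ -49.0 + 14.142*I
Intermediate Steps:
l = 1 + I*sqrt(2) (l = 1 + sqrt(-2) = 1 + I*sqrt(2) ≈ 1.0 + 1.4142*I)
((R(6, E(-1)) + h)*l - 4)**2 = ((6 - 1)*(1 + I*sqrt(2)) - 4)**2 = (5*(1 + I*sqrt(2)) - 4)**2 = ((5 + 5*I*sqrt(2)) - 4)**2 = (1 + 5*I*sqrt(2))**2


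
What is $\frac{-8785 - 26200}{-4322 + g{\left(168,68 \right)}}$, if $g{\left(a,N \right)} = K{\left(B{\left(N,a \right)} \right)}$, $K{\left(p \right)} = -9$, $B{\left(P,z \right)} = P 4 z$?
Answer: $\frac{34985}{4331} \approx 8.0778$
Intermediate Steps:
$B{\left(P,z \right)} = 4 P z$
$g{\left(a,N \right)} = -9$
$\frac{-8785 - 26200}{-4322 + g{\left(168,68 \right)}} = \frac{-8785 - 26200}{-4322 - 9} = - \frac{34985}{-4331} = \left(-34985\right) \left(- \frac{1}{4331}\right) = \frac{34985}{4331}$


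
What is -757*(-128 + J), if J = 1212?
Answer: -820588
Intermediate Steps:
-757*(-128 + J) = -757*(-128 + 1212) = -757*1084 = -820588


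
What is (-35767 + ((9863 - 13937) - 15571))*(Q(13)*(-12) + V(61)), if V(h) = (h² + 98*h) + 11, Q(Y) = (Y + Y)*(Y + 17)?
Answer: -19394200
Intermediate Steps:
Q(Y) = 2*Y*(17 + Y) (Q(Y) = (2*Y)*(17 + Y) = 2*Y*(17 + Y))
V(h) = 11 + h² + 98*h
(-35767 + ((9863 - 13937) - 15571))*(Q(13)*(-12) + V(61)) = (-35767 + ((9863 - 13937) - 15571))*((2*13*(17 + 13))*(-12) + (11 + 61² + 98*61)) = (-35767 + (-4074 - 15571))*((2*13*30)*(-12) + (11 + 3721 + 5978)) = (-35767 - 19645)*(780*(-12) + 9710) = -55412*(-9360 + 9710) = -55412*350 = -19394200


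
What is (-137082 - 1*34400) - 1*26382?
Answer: -197864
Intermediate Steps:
(-137082 - 1*34400) - 1*26382 = (-137082 - 34400) - 26382 = -171482 - 26382 = -197864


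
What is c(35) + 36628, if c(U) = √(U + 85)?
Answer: 36628 + 2*√30 ≈ 36639.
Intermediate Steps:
c(U) = √(85 + U)
c(35) + 36628 = √(85 + 35) + 36628 = √120 + 36628 = 2*√30 + 36628 = 36628 + 2*√30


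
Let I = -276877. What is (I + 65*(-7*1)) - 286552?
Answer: -563884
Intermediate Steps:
(I + 65*(-7*1)) - 286552 = (-276877 + 65*(-7*1)) - 286552 = (-276877 + 65*(-7)) - 286552 = (-276877 - 455) - 286552 = -277332 - 286552 = -563884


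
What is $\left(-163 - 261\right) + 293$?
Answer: $-131$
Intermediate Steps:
$\left(-163 - 261\right) + 293 = -424 + 293 = -131$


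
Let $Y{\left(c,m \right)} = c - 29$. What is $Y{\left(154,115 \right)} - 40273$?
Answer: $-40148$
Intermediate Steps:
$Y{\left(c,m \right)} = -29 + c$
$Y{\left(154,115 \right)} - 40273 = \left(-29 + 154\right) - 40273 = 125 - 40273 = -40148$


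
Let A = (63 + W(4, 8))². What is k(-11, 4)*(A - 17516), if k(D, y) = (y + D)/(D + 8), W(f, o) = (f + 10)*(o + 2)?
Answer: 165851/3 ≈ 55284.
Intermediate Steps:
W(f, o) = (2 + o)*(10 + f) (W(f, o) = (10 + f)*(2 + o) = (2 + o)*(10 + f))
k(D, y) = (D + y)/(8 + D)
A = 41209 (A = (63 + (20 + 2*4 + 10*8 + 4*8))² = (63 + (20 + 8 + 80 + 32))² = (63 + 140)² = 203² = 41209)
k(-11, 4)*(A - 17516) = ((-11 + 4)/(8 - 11))*(41209 - 17516) = (-7/(-3))*23693 = -⅓*(-7)*23693 = (7/3)*23693 = 165851/3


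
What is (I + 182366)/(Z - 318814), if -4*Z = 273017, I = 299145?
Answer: -1926044/1548273 ≈ -1.2440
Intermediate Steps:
Z = -273017/4 (Z = -¼*273017 = -273017/4 ≈ -68254.)
(I + 182366)/(Z - 318814) = (299145 + 182366)/(-273017/4 - 318814) = 481511/(-1548273/4) = 481511*(-4/1548273) = -1926044/1548273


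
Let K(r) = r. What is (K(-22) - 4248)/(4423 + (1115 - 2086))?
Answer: -2135/1726 ≈ -1.2370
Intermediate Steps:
(K(-22) - 4248)/(4423 + (1115 - 2086)) = (-22 - 4248)/(4423 + (1115 - 2086)) = -4270/(4423 - 971) = -4270/3452 = -4270*1/3452 = -2135/1726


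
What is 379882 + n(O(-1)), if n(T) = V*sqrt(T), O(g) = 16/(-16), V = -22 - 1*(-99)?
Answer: 379882 + 77*I ≈ 3.7988e+5 + 77.0*I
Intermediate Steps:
V = 77 (V = -22 + 99 = 77)
O(g) = -1 (O(g) = 16*(-1/16) = -1)
n(T) = 77*sqrt(T)
379882 + n(O(-1)) = 379882 + 77*sqrt(-1) = 379882 + 77*I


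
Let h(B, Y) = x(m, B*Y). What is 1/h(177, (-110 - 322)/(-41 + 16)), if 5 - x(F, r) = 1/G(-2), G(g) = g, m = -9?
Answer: 2/11 ≈ 0.18182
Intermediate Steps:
x(F, r) = 11/2 (x(F, r) = 5 - 1/(-2) = 5 - 1*(-½) = 5 + ½ = 11/2)
h(B, Y) = 11/2
1/h(177, (-110 - 322)/(-41 + 16)) = 1/(11/2) = 2/11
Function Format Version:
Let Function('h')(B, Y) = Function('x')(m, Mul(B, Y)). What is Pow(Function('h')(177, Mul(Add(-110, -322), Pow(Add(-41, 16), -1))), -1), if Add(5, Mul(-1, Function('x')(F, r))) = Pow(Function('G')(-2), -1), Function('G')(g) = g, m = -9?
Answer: Rational(2, 11) ≈ 0.18182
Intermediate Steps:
Function('x')(F, r) = Rational(11, 2) (Function('x')(F, r) = Add(5, Mul(-1, Pow(-2, -1))) = Add(5, Mul(-1, Rational(-1, 2))) = Add(5, Rational(1, 2)) = Rational(11, 2))
Function('h')(B, Y) = Rational(11, 2)
Pow(Function('h')(177, Mul(Add(-110, -322), Pow(Add(-41, 16), -1))), -1) = Pow(Rational(11, 2), -1) = Rational(2, 11)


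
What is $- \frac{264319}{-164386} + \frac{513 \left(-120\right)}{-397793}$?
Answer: $\frac{115263850127}{65391600098} \approx 1.7627$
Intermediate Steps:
$- \frac{264319}{-164386} + \frac{513 \left(-120\right)}{-397793} = \left(-264319\right) \left(- \frac{1}{164386}\right) - - \frac{61560}{397793} = \frac{264319}{164386} + \frac{61560}{397793} = \frac{115263850127}{65391600098}$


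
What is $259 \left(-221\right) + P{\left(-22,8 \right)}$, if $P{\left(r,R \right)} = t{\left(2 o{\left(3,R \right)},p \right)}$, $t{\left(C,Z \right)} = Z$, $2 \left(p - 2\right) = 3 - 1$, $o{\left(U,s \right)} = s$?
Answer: $-57236$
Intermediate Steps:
$p = 3$ ($p = 2 + \frac{3 - 1}{2} = 2 + \frac{1}{2} \cdot 2 = 2 + 1 = 3$)
$P{\left(r,R \right)} = 3$
$259 \left(-221\right) + P{\left(-22,8 \right)} = 259 \left(-221\right) + 3 = -57239 + 3 = -57236$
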